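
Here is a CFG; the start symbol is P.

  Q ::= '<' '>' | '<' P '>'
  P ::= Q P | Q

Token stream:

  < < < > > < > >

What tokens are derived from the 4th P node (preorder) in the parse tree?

[P [Q < [P [Q < [P [Q < >]] >] [P [Q < >]]] >]]

< >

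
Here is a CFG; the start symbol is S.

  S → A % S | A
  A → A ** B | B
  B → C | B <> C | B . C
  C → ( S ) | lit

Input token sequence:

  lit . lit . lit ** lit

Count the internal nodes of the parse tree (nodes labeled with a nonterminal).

[S [A [A [B [B [B [C lit]] . [C lit]] . [C lit]]] ** [B [C lit]]]]

11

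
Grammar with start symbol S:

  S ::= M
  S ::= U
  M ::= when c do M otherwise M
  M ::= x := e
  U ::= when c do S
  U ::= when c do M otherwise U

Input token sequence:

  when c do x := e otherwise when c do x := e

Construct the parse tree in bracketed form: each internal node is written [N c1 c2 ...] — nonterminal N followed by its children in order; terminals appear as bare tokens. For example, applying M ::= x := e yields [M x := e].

S
U
when c do M otherwise U
when c do x := e otherwise U
when c do x := e otherwise when c do S
when c do x := e otherwise when c do M
when c do x := e otherwise when c do x := e

[S [U when c do [M x := e] otherwise [U when c do [S [M x := e]]]]]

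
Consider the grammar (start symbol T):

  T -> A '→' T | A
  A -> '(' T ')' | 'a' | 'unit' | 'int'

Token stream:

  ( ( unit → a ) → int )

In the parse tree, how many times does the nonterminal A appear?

5

[T [A ( [T [A ( [T [A unit] → [T [A a]]] )] → [T [A int]]] )]]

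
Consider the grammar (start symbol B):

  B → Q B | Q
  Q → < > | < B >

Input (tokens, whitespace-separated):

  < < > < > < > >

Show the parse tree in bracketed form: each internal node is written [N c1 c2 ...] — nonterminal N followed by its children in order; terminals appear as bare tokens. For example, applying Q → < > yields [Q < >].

[B [Q < [B [Q < >] [B [Q < >] [B [Q < >]]]] >]]

B
Q
< B >
< Q B >
< < > B >
< < > Q B >
< < > < > B >
< < > < > Q >
< < > < > < > >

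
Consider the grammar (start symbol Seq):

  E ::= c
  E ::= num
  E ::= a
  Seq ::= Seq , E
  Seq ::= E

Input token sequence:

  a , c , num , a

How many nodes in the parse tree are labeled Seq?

4

[Seq [Seq [Seq [Seq [E a]] , [E c]] , [E num]] , [E a]]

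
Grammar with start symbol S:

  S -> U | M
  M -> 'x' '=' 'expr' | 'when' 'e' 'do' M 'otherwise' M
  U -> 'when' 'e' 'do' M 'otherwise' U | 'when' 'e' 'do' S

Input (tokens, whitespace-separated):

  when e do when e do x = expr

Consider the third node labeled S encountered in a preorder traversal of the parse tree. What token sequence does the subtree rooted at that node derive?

[S [U when e do [S [U when e do [S [M x = expr]]]]]]

x = expr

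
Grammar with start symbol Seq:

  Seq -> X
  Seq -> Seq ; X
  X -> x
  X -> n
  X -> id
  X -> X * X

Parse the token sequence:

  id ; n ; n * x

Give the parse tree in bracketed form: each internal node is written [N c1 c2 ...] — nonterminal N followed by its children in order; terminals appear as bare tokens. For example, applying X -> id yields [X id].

Seq
Seq ; X
Seq ; X ; X
X ; X ; X
id ; X ; X
id ; n ; X
id ; n ; X * X
id ; n ; n * X
id ; n ; n * x

[Seq [Seq [Seq [X id]] ; [X n]] ; [X [X n] * [X x]]]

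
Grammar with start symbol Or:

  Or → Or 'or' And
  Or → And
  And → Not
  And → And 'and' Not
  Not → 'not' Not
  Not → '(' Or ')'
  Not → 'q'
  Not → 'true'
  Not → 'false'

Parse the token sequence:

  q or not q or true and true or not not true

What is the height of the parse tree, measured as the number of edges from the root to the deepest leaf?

[Or [Or [Or [Or [And [Not q]]] or [And [Not not [Not q]]]] or [And [And [Not true]] and [Not true]]] or [And [Not not [Not not [Not true]]]]]

6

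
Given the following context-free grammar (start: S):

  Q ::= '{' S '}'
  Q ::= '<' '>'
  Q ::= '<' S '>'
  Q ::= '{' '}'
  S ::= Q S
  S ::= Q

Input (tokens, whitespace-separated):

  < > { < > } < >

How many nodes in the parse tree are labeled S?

[S [Q < >] [S [Q { [S [Q < >]] }] [S [Q < >]]]]

4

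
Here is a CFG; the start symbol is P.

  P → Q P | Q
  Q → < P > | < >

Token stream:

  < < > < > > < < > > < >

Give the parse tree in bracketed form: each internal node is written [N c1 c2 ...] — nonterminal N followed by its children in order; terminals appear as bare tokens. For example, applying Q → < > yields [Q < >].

[P [Q < [P [Q < >] [P [Q < >]]] >] [P [Q < [P [Q < >]] >] [P [Q < >]]]]

P
Q P
< P > P
< Q P > P
< < > P > P
< < > Q > P
< < > < > > P
< < > < > > Q P
< < > < > > < P > P
< < > < > > < Q > P
< < > < > > < < > > P
< < > < > > < < > > Q
< < > < > > < < > > < >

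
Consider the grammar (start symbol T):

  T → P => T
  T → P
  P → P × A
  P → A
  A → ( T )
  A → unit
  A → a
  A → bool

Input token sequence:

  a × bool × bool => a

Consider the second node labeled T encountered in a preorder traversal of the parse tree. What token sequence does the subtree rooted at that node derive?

[T [P [P [P [A a]] × [A bool]] × [A bool]] => [T [P [A a]]]]

a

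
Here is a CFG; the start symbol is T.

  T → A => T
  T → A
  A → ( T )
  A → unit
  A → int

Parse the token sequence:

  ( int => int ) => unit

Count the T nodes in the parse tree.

[T [A ( [T [A int] => [T [A int]]] )] => [T [A unit]]]

4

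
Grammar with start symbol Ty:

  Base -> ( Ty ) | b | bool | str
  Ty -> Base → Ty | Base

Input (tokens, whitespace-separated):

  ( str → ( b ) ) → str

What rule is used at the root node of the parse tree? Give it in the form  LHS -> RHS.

[Ty [Base ( [Ty [Base str] → [Ty [Base ( [Ty [Base b]] )]]] )] → [Ty [Base str]]]

Ty -> Base → Ty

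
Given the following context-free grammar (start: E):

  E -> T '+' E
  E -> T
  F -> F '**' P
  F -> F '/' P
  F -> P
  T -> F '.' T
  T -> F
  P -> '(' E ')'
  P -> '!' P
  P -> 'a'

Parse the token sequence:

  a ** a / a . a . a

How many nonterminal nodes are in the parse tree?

[E [T [F [F [F [P a]] ** [P a]] / [P a]] . [T [F [P a]] . [T [F [P a]]]]]]

14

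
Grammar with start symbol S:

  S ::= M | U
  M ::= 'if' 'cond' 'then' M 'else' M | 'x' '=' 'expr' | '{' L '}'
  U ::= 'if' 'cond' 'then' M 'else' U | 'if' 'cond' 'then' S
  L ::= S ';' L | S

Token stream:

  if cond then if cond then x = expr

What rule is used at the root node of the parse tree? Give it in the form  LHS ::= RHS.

[S [U if cond then [S [U if cond then [S [M x = expr]]]]]]

S ::= U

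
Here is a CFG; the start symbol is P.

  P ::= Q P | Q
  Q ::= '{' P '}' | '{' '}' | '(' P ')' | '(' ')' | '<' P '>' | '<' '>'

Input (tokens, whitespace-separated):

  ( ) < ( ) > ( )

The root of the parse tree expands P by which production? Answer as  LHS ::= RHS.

P ::= Q P

[P [Q ( )] [P [Q < [P [Q ( )]] >] [P [Q ( )]]]]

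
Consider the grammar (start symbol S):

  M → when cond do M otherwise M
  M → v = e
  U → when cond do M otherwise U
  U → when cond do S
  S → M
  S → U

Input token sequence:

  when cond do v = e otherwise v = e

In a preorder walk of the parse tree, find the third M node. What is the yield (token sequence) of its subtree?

v = e

[S [M when cond do [M v = e] otherwise [M v = e]]]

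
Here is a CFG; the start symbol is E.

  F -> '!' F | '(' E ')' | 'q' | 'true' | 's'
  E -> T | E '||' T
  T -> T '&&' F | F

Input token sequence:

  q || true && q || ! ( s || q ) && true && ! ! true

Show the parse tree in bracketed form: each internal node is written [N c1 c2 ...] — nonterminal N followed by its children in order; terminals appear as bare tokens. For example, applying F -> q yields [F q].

[E [E [E [T [F q]]] || [T [T [F true]] && [F q]]] || [T [T [T [F ! [F ( [E [E [T [F s]]] || [T [F q]]] )]]] && [F true]] && [F ! [F ! [F true]]]]]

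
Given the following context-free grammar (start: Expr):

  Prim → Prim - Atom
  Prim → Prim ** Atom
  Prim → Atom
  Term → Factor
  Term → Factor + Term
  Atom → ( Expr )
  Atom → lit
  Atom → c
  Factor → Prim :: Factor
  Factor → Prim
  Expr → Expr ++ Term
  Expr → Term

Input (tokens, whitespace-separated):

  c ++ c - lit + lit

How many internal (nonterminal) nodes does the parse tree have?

16

[Expr [Expr [Term [Factor [Prim [Atom c]]]]] ++ [Term [Factor [Prim [Prim [Atom c]] - [Atom lit]]] + [Term [Factor [Prim [Atom lit]]]]]]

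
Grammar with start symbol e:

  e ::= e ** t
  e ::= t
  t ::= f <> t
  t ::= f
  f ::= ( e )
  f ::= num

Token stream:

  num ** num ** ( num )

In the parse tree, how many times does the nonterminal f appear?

4

[e [e [e [t [f num]]] ** [t [f num]]] ** [t [f ( [e [t [f num]]] )]]]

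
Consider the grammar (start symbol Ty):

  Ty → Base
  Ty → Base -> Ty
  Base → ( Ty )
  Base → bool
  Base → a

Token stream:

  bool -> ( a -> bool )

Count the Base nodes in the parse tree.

4

[Ty [Base bool] -> [Ty [Base ( [Ty [Base a] -> [Ty [Base bool]]] )]]]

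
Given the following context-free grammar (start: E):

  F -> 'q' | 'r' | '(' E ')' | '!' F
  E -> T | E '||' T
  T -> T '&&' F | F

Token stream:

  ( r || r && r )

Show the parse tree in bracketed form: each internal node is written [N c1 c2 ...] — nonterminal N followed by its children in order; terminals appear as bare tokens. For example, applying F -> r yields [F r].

E
T
F
( E )
( E || T )
( T || T )
( F || T )
( r || T )
( r || T && F )
( r || F && F )
( r || r && F )
( r || r && r )

[E [T [F ( [E [E [T [F r]]] || [T [T [F r]] && [F r]]] )]]]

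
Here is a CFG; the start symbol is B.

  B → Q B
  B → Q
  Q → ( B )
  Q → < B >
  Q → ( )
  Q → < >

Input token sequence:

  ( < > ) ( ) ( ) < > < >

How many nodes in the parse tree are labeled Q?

6

[B [Q ( [B [Q < >]] )] [B [Q ( )] [B [Q ( )] [B [Q < >] [B [Q < >]]]]]]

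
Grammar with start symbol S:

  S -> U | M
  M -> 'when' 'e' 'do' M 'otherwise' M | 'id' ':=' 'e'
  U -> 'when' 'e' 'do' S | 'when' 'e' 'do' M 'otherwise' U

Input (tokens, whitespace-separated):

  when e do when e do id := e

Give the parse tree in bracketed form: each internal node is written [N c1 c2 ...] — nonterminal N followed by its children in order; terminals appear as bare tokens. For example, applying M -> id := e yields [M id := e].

[S [U when e do [S [U when e do [S [M id := e]]]]]]

S
U
when e do S
when e do U
when e do when e do S
when e do when e do M
when e do when e do id := e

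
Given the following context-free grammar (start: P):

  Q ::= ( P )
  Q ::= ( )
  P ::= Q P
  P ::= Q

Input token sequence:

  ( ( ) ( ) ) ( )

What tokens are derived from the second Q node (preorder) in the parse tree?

[P [Q ( [P [Q ( )] [P [Q ( )]]] )] [P [Q ( )]]]

( )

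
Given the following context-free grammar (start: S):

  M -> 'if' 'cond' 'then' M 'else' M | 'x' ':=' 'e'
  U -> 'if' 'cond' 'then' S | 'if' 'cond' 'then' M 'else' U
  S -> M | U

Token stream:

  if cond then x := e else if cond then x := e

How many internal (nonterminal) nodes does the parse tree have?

6

[S [U if cond then [M x := e] else [U if cond then [S [M x := e]]]]]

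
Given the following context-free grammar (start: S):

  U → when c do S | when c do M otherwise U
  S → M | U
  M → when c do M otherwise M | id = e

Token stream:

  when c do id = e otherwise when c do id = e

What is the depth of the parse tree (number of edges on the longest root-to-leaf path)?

5

[S [U when c do [M id = e] otherwise [U when c do [S [M id = e]]]]]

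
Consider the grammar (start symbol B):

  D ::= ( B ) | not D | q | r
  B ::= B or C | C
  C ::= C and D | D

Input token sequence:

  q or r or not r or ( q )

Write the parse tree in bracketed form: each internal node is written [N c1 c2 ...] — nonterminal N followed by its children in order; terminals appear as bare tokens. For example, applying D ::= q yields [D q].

B
B or C
B or C or C
B or C or C or C
C or C or C or C
D or C or C or C
q or C or C or C
q or D or C or C
q or r or C or C
q or r or D or C
q or r or not D or C
q or r or not r or C
q or r or not r or D
q or r or not r or ( B )
q or r or not r or ( C )
q or r or not r or ( D )
q or r or not r or ( q )

[B [B [B [B [C [D q]]] or [C [D r]]] or [C [D not [D r]]]] or [C [D ( [B [C [D q]]] )]]]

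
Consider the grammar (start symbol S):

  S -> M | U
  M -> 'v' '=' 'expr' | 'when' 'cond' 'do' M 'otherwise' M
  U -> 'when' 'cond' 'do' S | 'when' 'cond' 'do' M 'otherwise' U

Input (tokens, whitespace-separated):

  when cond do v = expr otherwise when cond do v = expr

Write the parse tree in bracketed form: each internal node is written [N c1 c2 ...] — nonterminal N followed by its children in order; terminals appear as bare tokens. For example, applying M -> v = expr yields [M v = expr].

[S [U when cond do [M v = expr] otherwise [U when cond do [S [M v = expr]]]]]

S
U
when cond do M otherwise U
when cond do v = expr otherwise U
when cond do v = expr otherwise when cond do S
when cond do v = expr otherwise when cond do M
when cond do v = expr otherwise when cond do v = expr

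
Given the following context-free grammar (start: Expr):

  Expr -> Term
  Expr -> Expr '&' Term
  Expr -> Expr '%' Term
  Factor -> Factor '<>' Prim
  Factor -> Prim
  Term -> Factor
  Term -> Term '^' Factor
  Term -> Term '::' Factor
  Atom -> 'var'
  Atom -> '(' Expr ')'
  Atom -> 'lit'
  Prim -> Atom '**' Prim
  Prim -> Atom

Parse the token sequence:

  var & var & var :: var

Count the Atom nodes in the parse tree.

4

[Expr [Expr [Expr [Term [Factor [Prim [Atom var]]]]] & [Term [Factor [Prim [Atom var]]]]] & [Term [Term [Factor [Prim [Atom var]]]] :: [Factor [Prim [Atom var]]]]]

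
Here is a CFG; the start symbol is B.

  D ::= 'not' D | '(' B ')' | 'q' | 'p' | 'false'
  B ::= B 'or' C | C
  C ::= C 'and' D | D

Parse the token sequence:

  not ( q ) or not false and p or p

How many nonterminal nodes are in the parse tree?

[B [B [B [C [D not [D ( [B [C [D q]]] )]]]] or [C [C [D not [D false]]] and [D p]]] or [C [D p]]]

16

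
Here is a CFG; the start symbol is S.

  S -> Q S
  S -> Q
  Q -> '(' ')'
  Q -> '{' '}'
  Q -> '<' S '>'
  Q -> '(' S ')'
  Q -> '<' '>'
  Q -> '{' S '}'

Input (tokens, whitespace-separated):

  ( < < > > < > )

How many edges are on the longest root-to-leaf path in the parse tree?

6

[S [Q ( [S [Q < [S [Q < >]] >] [S [Q < >]]] )]]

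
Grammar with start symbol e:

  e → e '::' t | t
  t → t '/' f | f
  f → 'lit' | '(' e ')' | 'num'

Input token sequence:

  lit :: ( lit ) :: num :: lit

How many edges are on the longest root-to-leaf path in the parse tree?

8

[e [e [e [e [t [f lit]]] :: [t [f ( [e [t [f lit]]] )]]] :: [t [f num]]] :: [t [f lit]]]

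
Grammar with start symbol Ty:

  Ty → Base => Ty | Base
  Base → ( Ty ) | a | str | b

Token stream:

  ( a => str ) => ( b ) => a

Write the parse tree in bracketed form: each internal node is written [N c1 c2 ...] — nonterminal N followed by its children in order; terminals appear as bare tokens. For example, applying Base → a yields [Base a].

[Ty [Base ( [Ty [Base a] => [Ty [Base str]]] )] => [Ty [Base ( [Ty [Base b]] )] => [Ty [Base a]]]]

Ty
Base => Ty
( Ty ) => Ty
( Base => Ty ) => Ty
( a => Ty ) => Ty
( a => Base ) => Ty
( a => str ) => Ty
( a => str ) => Base => Ty
( a => str ) => ( Ty ) => Ty
( a => str ) => ( Base ) => Ty
( a => str ) => ( b ) => Ty
( a => str ) => ( b ) => Base
( a => str ) => ( b ) => a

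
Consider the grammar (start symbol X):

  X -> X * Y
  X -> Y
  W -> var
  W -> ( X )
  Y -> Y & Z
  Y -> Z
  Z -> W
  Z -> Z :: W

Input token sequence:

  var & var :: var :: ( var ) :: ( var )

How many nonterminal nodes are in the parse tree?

21

[X [Y [Y [Z [W var]]] & [Z [Z [Z [Z [W var]] :: [W var]] :: [W ( [X [Y [Z [W var]]]] )]] :: [W ( [X [Y [Z [W var]]]] )]]]]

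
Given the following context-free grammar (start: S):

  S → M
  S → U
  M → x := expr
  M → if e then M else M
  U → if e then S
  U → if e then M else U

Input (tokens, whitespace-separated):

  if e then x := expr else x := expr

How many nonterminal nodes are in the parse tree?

4

[S [M if e then [M x := expr] else [M x := expr]]]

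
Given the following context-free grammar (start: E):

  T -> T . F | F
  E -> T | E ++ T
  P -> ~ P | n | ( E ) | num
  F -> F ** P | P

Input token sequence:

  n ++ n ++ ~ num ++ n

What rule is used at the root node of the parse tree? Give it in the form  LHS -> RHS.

E -> E ++ T

[E [E [E [E [T [F [P n]]]] ++ [T [F [P n]]]] ++ [T [F [P ~ [P num]]]]] ++ [T [F [P n]]]]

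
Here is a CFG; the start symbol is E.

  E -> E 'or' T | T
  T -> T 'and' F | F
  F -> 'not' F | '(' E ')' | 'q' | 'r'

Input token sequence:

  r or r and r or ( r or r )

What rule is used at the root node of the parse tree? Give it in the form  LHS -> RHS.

E -> E 'or' T

[E [E [E [T [F r]]] or [T [T [F r]] and [F r]]] or [T [F ( [E [E [T [F r]]] or [T [F r]]] )]]]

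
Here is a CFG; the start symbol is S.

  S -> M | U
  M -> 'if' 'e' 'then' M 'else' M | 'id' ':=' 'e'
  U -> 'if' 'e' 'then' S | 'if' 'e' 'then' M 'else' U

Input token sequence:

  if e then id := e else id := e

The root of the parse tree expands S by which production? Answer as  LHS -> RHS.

S -> M

[S [M if e then [M id := e] else [M id := e]]]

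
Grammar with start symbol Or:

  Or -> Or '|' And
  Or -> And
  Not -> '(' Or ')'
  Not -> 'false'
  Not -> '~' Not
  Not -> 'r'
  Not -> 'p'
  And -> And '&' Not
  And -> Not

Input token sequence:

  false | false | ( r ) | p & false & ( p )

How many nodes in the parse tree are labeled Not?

8

[Or [Or [Or [Or [And [Not false]]] | [And [Not false]]] | [And [Not ( [Or [And [Not r]]] )]]] | [And [And [And [Not p]] & [Not false]] & [Not ( [Or [And [Not p]]] )]]]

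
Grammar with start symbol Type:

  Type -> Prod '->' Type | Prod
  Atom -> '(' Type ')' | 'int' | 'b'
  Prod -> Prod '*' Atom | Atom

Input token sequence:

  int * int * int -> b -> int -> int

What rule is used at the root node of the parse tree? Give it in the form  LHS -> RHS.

Type -> Prod '->' Type

[Type [Prod [Prod [Prod [Atom int]] * [Atom int]] * [Atom int]] -> [Type [Prod [Atom b]] -> [Type [Prod [Atom int]] -> [Type [Prod [Atom int]]]]]]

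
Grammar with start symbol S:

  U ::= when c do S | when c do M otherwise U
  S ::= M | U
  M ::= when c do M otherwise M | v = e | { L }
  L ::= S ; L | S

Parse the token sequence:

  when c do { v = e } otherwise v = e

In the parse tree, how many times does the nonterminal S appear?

[S [M when c do [M { [L [S [M v = e]]] }] otherwise [M v = e]]]

2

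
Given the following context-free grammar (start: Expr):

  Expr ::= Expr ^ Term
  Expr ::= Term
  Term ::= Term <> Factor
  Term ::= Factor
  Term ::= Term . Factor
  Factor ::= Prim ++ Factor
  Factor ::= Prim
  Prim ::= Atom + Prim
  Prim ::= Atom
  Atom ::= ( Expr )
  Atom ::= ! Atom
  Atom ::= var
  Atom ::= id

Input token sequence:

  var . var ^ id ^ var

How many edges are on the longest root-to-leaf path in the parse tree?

8

[Expr [Expr [Expr [Term [Term [Factor [Prim [Atom var]]]] . [Factor [Prim [Atom var]]]]] ^ [Term [Factor [Prim [Atom id]]]]] ^ [Term [Factor [Prim [Atom var]]]]]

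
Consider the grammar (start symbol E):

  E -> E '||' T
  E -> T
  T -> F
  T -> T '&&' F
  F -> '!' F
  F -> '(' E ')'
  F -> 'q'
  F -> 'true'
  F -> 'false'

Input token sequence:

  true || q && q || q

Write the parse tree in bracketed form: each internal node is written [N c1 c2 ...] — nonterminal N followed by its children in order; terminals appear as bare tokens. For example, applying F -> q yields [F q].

[E [E [E [T [F true]]] || [T [T [F q]] && [F q]]] || [T [F q]]]

E
E || T
E || T || T
T || T || T
F || T || T
true || T || T
true || T && F || T
true || F && F || T
true || q && F || T
true || q && q || T
true || q && q || F
true || q && q || q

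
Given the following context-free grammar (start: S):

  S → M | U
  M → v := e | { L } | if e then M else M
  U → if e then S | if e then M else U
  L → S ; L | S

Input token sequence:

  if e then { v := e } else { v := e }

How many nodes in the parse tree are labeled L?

2

[S [M if e then [M { [L [S [M v := e]]] }] else [M { [L [S [M v := e]]] }]]]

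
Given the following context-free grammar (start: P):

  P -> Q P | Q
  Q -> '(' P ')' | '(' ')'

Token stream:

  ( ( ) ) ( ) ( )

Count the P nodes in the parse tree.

4

[P [Q ( [P [Q ( )]] )] [P [Q ( )] [P [Q ( )]]]]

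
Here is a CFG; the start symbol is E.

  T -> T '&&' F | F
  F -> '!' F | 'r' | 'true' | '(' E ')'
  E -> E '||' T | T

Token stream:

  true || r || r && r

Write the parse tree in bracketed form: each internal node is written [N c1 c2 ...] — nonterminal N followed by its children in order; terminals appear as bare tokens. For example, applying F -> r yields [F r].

E
E || T
E || T || T
T || T || T
F || T || T
true || T || T
true || F || T
true || r || T
true || r || T && F
true || r || F && F
true || r || r && F
true || r || r && r

[E [E [E [T [F true]]] || [T [F r]]] || [T [T [F r]] && [F r]]]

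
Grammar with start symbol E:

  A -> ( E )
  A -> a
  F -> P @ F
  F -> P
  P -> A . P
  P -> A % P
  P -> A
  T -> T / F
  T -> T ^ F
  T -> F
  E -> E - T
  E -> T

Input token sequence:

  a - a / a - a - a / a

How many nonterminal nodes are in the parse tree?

28

[E [E [E [E [T [F [P [A a]]]]] - [T [T [F [P [A a]]]] / [F [P [A a]]]]] - [T [F [P [A a]]]]] - [T [T [F [P [A a]]]] / [F [P [A a]]]]]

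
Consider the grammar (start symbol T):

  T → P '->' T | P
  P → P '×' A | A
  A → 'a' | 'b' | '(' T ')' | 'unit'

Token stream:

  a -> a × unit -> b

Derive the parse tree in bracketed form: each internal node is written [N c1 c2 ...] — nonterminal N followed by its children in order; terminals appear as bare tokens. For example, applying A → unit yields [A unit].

[T [P [A a]] -> [T [P [P [A a]] × [A unit]] -> [T [P [A b]]]]]

T
P -> T
A -> T
a -> T
a -> P -> T
a -> P × A -> T
a -> A × A -> T
a -> a × A -> T
a -> a × unit -> T
a -> a × unit -> P
a -> a × unit -> A
a -> a × unit -> b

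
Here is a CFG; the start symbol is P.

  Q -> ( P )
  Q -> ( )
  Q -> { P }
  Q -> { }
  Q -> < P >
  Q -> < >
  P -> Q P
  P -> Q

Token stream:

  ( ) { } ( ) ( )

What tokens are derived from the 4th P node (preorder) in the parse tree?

[P [Q ( )] [P [Q { }] [P [Q ( )] [P [Q ( )]]]]]

( )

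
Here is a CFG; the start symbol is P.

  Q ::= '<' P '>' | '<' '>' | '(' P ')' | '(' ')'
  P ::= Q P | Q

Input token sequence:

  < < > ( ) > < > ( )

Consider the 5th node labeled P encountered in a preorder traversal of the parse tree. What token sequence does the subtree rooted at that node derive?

[P [Q < [P [Q < >] [P [Q ( )]]] >] [P [Q < >] [P [Q ( )]]]]

( )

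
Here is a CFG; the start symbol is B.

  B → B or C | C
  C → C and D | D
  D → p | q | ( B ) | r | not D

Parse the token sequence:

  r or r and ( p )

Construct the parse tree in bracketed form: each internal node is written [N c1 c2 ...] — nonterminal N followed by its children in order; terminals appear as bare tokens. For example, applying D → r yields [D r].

B
B or C
C or C
D or C
r or C
r or C and D
r or D and D
r or r and D
r or r and ( B )
r or r and ( C )
r or r and ( D )
r or r and ( p )

[B [B [C [D r]]] or [C [C [D r]] and [D ( [B [C [D p]]] )]]]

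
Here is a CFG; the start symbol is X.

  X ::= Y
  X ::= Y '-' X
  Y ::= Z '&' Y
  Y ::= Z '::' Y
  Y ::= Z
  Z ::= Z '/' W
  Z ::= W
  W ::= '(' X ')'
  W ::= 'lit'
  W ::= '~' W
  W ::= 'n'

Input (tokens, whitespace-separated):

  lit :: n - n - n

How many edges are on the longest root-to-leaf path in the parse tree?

6

[X [Y [Z [W lit]] :: [Y [Z [W n]]]] - [X [Y [Z [W n]]] - [X [Y [Z [W n]]]]]]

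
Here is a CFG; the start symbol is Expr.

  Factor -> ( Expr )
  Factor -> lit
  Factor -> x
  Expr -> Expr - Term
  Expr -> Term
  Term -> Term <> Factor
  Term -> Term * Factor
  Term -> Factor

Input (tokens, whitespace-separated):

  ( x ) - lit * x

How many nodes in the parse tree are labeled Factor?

[Expr [Expr [Term [Factor ( [Expr [Term [Factor x]]] )]]] - [Term [Term [Factor lit]] * [Factor x]]]

4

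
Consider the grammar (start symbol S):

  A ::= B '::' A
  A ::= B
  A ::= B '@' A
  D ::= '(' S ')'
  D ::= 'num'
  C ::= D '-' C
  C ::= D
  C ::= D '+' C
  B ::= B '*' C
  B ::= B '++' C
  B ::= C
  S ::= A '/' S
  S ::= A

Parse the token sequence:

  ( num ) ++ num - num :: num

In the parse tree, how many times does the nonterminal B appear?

4

[S [A [B [B [C [D ( [S [A [B [C [D num]]]]] )]]] ++ [C [D num] - [C [D num]]]] :: [A [B [C [D num]]]]]]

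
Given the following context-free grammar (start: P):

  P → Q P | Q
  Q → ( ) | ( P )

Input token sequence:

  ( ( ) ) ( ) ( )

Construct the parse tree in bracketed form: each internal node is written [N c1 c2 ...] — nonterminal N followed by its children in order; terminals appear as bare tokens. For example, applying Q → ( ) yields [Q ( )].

[P [Q ( [P [Q ( )]] )] [P [Q ( )] [P [Q ( )]]]]

P
Q P
( P ) P
( Q ) P
( ( ) ) P
( ( ) ) Q P
( ( ) ) ( ) P
( ( ) ) ( ) Q
( ( ) ) ( ) ( )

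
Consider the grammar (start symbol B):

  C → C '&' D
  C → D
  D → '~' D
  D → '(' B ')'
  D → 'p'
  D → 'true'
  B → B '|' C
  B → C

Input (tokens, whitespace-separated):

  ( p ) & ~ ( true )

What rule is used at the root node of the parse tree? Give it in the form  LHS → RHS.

B → C

[B [C [C [D ( [B [C [D p]]] )]] & [D ~ [D ( [B [C [D true]]] )]]]]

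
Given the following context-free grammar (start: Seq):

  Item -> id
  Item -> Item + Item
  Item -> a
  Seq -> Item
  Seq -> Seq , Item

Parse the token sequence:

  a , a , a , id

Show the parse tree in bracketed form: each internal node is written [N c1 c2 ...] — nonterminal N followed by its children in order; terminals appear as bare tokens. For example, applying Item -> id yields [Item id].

Seq
Seq , Item
Seq , Item , Item
Seq , Item , Item , Item
Item , Item , Item , Item
a , Item , Item , Item
a , a , Item , Item
a , a , a , Item
a , a , a , id

[Seq [Seq [Seq [Seq [Item a]] , [Item a]] , [Item a]] , [Item id]]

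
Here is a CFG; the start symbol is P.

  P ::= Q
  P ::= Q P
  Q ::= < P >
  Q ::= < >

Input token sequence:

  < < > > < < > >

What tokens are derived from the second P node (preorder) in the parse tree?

[P [Q < [P [Q < >]] >] [P [Q < [P [Q < >]] >]]]

< >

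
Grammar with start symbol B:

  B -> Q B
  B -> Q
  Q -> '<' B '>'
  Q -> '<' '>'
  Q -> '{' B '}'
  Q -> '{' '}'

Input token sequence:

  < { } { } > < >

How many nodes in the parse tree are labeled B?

4

[B [Q < [B [Q { }] [B [Q { }]]] >] [B [Q < >]]]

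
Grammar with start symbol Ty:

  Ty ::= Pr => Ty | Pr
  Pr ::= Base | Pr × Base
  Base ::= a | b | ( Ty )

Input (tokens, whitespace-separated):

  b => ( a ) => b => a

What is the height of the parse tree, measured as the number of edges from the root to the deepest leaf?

7

[Ty [Pr [Base b]] => [Ty [Pr [Base ( [Ty [Pr [Base a]]] )]] => [Ty [Pr [Base b]] => [Ty [Pr [Base a]]]]]]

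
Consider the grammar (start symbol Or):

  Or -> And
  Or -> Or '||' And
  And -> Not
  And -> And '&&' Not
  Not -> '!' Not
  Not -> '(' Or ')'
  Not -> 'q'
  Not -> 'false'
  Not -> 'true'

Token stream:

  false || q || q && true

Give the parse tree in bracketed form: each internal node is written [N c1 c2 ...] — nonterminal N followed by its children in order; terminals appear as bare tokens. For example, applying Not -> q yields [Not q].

[Or [Or [Or [And [Not false]]] || [And [Not q]]] || [And [And [Not q]] && [Not true]]]

Or
Or || And
Or || And || And
And || And || And
Not || And || And
false || And || And
false || Not || And
false || q || And
false || q || And && Not
false || q || Not && Not
false || q || q && Not
false || q || q && true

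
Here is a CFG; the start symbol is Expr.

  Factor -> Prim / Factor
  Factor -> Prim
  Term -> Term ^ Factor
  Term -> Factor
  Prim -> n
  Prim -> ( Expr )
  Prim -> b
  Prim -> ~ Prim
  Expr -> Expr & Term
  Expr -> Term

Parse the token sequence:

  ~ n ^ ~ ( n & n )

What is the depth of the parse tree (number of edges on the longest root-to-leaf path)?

10

[Expr [Term [Term [Factor [Prim ~ [Prim n]]]] ^ [Factor [Prim ~ [Prim ( [Expr [Expr [Term [Factor [Prim n]]]] & [Term [Factor [Prim n]]]] )]]]]]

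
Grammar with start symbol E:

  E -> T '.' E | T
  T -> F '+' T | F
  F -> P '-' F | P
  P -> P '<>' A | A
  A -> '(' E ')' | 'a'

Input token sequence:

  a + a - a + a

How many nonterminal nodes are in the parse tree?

16

[E [T [F [P [A a]]] + [T [F [P [A a]] - [F [P [A a]]]] + [T [F [P [A a]]]]]]]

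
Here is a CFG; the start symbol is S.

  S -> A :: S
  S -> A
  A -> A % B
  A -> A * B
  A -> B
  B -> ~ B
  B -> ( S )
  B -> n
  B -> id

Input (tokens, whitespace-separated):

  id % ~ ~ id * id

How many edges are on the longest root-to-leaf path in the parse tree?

[S [A [A [A [B id]] % [B ~ [B ~ [B id]]]] * [B id]]]

6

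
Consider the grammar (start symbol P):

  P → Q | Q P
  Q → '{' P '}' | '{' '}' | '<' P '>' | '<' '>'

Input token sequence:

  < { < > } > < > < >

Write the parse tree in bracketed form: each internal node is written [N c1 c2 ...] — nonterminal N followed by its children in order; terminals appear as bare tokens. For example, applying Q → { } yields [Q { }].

[P [Q < [P [Q { [P [Q < >]] }]] >] [P [Q < >] [P [Q < >]]]]

P
Q P
< P > P
< Q > P
< { P } > P
< { Q } > P
< { < > } > P
< { < > } > Q P
< { < > } > < > P
< { < > } > < > Q
< { < > } > < > < >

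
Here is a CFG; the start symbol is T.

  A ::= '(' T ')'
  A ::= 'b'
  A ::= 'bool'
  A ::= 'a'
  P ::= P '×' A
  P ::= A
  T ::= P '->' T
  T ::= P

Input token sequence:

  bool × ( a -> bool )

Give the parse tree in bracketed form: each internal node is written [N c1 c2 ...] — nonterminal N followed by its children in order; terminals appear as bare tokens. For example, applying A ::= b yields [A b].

T
P
P × A
A × A
bool × A
bool × ( T )
bool × ( P -> T )
bool × ( A -> T )
bool × ( a -> T )
bool × ( a -> P )
bool × ( a -> A )
bool × ( a -> bool )

[T [P [P [A bool]] × [A ( [T [P [A a]] -> [T [P [A bool]]]] )]]]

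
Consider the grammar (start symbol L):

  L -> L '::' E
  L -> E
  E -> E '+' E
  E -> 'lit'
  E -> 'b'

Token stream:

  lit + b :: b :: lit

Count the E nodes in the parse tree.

[L [L [L [E [E lit] + [E b]]] :: [E b]] :: [E lit]]

5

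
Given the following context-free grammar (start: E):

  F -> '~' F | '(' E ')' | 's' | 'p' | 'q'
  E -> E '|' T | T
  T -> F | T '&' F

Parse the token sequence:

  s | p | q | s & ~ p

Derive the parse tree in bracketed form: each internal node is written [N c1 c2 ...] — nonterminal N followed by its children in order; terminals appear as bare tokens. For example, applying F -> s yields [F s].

E
E | T
E | T | T
E | T | T | T
T | T | T | T
F | T | T | T
s | T | T | T
s | F | T | T
s | p | T | T
s | p | F | T
s | p | q | T
s | p | q | T & F
s | p | q | F & F
s | p | q | s & F
s | p | q | s & ~ F
s | p | q | s & ~ p

[E [E [E [E [T [F s]]] | [T [F p]]] | [T [F q]]] | [T [T [F s]] & [F ~ [F p]]]]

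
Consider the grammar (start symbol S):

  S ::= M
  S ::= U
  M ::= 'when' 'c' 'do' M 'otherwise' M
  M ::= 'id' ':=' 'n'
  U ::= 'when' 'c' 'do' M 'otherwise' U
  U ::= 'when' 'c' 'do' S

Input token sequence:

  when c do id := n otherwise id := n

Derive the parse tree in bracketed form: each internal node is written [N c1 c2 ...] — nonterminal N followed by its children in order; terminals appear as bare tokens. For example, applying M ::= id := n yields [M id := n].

S
M
when c do M otherwise M
when c do id := n otherwise M
when c do id := n otherwise id := n

[S [M when c do [M id := n] otherwise [M id := n]]]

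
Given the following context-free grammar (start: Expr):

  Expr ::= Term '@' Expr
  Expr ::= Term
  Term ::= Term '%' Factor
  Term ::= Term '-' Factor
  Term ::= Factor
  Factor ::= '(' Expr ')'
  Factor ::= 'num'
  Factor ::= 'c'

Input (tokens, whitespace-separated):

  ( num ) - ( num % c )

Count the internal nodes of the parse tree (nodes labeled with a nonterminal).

13

[Expr [Term [Term [Factor ( [Expr [Term [Factor num]]] )]] - [Factor ( [Expr [Term [Term [Factor num]] % [Factor c]]] )]]]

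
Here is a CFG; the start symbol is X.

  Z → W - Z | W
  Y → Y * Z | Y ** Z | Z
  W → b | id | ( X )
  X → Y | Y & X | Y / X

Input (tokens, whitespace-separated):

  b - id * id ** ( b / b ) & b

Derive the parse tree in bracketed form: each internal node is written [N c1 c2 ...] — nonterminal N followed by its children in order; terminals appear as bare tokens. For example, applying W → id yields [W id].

[X [Y [Y [Y [Z [W b] - [Z [W id]]]] * [Z [W id]]] ** [Z [W ( [X [Y [Z [W b]]] / [X [Y [Z [W b]]]]] )]]] & [X [Y [Z [W b]]]]]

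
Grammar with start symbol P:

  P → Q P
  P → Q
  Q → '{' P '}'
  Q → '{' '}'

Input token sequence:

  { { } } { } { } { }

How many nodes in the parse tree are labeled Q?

5

[P [Q { [P [Q { }]] }] [P [Q { }] [P [Q { }] [P [Q { }]]]]]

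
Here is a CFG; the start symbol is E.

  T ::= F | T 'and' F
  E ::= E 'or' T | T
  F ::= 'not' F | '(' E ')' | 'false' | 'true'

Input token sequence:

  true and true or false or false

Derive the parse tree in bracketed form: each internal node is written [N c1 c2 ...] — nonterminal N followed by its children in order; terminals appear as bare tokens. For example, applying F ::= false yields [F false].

[E [E [E [T [T [F true]] and [F true]]] or [T [F false]]] or [T [F false]]]

E
E or T
E or T or T
T or T or T
T and F or T or T
F and F or T or T
true and F or T or T
true and true or T or T
true and true or F or T
true and true or false or T
true and true or false or F
true and true or false or false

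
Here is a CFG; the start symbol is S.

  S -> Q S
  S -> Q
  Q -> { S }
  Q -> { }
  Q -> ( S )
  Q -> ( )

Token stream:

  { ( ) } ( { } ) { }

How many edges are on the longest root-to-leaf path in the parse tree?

5

[S [Q { [S [Q ( )]] }] [S [Q ( [S [Q { }]] )] [S [Q { }]]]]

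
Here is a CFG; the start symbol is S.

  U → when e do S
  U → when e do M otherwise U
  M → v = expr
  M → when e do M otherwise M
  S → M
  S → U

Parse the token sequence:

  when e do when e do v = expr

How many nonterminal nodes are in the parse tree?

[S [U when e do [S [U when e do [S [M v = expr]]]]]]

6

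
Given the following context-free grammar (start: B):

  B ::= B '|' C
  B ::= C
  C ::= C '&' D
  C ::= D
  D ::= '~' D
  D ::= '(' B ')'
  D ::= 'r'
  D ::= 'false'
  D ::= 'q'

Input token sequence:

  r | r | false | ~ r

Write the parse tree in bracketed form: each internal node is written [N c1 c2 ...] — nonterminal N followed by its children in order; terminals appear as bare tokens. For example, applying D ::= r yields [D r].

[B [B [B [B [C [D r]]] | [C [D r]]] | [C [D false]]] | [C [D ~ [D r]]]]

B
B | C
B | C | C
B | C | C | C
C | C | C | C
D | C | C | C
r | C | C | C
r | D | C | C
r | r | C | C
r | r | D | C
r | r | false | C
r | r | false | D
r | r | false | ~ D
r | r | false | ~ r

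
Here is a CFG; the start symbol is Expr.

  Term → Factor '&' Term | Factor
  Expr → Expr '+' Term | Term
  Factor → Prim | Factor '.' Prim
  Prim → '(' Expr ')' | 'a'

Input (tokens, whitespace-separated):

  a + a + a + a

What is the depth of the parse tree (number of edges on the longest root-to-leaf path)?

7

[Expr [Expr [Expr [Expr [Term [Factor [Prim a]]]] + [Term [Factor [Prim a]]]] + [Term [Factor [Prim a]]]] + [Term [Factor [Prim a]]]]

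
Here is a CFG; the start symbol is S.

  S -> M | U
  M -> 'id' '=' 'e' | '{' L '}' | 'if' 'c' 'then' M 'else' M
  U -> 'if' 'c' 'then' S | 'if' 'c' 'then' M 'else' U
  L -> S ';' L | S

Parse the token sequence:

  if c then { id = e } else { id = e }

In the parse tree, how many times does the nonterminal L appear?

[S [M if c then [M { [L [S [M id = e]]] }] else [M { [L [S [M id = e]]] }]]]

2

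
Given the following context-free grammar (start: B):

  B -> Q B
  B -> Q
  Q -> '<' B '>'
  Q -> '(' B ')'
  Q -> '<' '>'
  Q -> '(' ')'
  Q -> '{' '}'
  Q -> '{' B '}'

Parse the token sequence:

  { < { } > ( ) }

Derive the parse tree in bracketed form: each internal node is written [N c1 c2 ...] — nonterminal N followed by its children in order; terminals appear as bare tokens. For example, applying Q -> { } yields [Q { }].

[B [Q { [B [Q < [B [Q { }]] >] [B [Q ( )]]] }]]

B
Q
{ B }
{ Q B }
{ < B > B }
{ < Q > B }
{ < { } > B }
{ < { } > Q }
{ < { } > ( ) }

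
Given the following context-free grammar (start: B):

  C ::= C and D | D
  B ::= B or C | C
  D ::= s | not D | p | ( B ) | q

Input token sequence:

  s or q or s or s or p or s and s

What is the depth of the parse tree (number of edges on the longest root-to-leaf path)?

8

[B [B [B [B [B [B [C [D s]]] or [C [D q]]] or [C [D s]]] or [C [D s]]] or [C [D p]]] or [C [C [D s]] and [D s]]]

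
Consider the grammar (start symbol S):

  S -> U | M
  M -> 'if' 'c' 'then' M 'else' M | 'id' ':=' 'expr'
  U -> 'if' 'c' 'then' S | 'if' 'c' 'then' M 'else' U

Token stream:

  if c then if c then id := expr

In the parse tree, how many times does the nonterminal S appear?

[S [U if c then [S [U if c then [S [M id := expr]]]]]]

3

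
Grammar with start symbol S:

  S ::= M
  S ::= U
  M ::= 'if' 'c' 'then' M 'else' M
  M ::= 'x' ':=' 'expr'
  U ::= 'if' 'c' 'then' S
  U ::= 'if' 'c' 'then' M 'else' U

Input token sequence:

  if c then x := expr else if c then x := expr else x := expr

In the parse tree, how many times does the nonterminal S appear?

1

[S [M if c then [M x := expr] else [M if c then [M x := expr] else [M x := expr]]]]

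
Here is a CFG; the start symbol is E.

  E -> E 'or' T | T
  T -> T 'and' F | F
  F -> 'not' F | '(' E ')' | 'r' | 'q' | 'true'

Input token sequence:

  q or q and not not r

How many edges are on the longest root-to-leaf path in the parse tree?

5

[E [E [T [F q]]] or [T [T [F q]] and [F not [F not [F r]]]]]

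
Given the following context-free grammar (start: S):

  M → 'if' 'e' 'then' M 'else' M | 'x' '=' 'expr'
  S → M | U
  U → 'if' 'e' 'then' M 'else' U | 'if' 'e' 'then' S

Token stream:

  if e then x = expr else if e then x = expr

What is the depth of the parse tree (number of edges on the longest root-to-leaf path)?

[S [U if e then [M x = expr] else [U if e then [S [M x = expr]]]]]

5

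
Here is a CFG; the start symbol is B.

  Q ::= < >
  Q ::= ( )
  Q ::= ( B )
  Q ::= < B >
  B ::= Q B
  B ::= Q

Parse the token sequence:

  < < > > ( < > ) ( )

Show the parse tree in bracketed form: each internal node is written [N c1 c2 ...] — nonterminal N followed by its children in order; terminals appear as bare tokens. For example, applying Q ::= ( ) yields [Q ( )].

[B [Q < [B [Q < >]] >] [B [Q ( [B [Q < >]] )] [B [Q ( )]]]]

B
Q B
< B > B
< Q > B
< < > > B
< < > > Q B
< < > > ( B ) B
< < > > ( Q ) B
< < > > ( < > ) B
< < > > ( < > ) Q
< < > > ( < > ) ( )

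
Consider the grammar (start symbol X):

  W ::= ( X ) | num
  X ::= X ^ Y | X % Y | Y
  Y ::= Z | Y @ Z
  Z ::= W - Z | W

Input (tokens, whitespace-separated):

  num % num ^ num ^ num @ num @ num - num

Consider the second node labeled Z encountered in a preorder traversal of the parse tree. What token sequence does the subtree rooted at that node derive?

num

[X [X [X [X [Y [Z [W num]]]] % [Y [Z [W num]]]] ^ [Y [Z [W num]]]] ^ [Y [Y [Y [Z [W num]]] @ [Z [W num]]] @ [Z [W num] - [Z [W num]]]]]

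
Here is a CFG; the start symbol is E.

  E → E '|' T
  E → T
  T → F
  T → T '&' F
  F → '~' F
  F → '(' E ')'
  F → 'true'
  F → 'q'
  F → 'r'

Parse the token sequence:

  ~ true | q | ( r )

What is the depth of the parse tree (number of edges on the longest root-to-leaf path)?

6

[E [E [E [T [F ~ [F true]]]] | [T [F q]]] | [T [F ( [E [T [F r]]] )]]]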